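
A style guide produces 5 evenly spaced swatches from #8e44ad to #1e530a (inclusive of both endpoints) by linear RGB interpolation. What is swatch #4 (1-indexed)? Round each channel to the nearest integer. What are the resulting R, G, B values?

(58, 79, 51)

With 5 swatches and endpoints inclusive, swatch 4 sits at t = (4 − 1)/(5 − 1) = 3/4 ≈ 0.75.
#8e44ad → (142, 68, 173); #1e530a → (30, 83, 10).
R = 142 + 0.75 × (30 − 142) = 58 → 58
G = 68 + 0.75 × (83 − 68) = 79.25 → 79
B = 173 + 0.75 × (10 − 173) = 50.75 → 51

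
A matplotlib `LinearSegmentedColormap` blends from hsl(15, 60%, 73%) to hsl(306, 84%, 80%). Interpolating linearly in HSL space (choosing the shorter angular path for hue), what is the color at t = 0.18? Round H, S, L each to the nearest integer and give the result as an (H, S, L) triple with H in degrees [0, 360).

Hue: 306 − 15 = 291°, but |291| > 180 so the shorter arc goes the other way: Δh = 291 − 360 = -69°.
H = 15 + 0.18 × (-69) = 2.58 → 3°
S = 60 + 0.18 × (84 − 60) = 64.32 → 64%
L = 73 + 0.18 × (80 − 73) = 74.26 → 74%

(3, 64, 74)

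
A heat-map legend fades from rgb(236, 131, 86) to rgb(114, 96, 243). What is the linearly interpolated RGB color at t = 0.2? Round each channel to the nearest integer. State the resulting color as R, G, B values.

R = 236 + 0.2 × (114 − 236) = 236 + 0.2 × -122 = 211.6 → 212
G = 131 + 0.2 × (96 − 131) = 131 + 0.2 × -35 = 124 → 124
B = 86 + 0.2 × (243 − 86) = 86 + 0.2 × 157 = 117.4 → 117

(212, 124, 117)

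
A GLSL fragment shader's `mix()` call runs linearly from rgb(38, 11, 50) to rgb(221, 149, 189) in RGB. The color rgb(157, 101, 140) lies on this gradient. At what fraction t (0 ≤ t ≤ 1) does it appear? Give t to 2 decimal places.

0.65

Invert the lerp on the R channel (largest span, 183): t = (157 − 38) / (221 − 38) = 119/183 = 0.65027.
Check on G: (101 − 11)/(149 − 11) = 0.6522 ✓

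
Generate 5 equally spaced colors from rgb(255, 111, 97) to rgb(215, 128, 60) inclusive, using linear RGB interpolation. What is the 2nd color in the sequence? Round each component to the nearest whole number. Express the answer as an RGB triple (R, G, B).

With 5 swatches and endpoints inclusive, swatch 2 sits at t = (2 − 1)/(5 − 1) = 1/4 ≈ 0.25.
R = 255 + 0.25 × (215 − 255) = 245 → 245
G = 111 + 0.25 × (128 − 111) = 115.25 → 115
B = 97 + 0.25 × (60 − 97) = 87.75 → 88

(245, 115, 88)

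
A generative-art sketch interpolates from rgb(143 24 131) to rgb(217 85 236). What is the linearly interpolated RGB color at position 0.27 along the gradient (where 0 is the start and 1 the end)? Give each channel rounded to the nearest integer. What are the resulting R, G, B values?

(163, 40, 159)

R = 143 + 0.27 × (217 − 143) = 143 + 0.27 × 74 = 162.98 → 163
G = 24 + 0.27 × (85 − 24) = 24 + 0.27 × 61 = 40.47 → 40
B = 131 + 0.27 × (236 − 131) = 131 + 0.27 × 105 = 159.35 → 159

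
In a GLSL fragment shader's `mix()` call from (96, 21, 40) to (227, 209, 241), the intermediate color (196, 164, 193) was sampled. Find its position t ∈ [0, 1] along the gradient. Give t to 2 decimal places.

Invert the lerp on the B channel (largest span, 201): t = (193 − 40) / (241 − 40) = 153/201 = 0.76119.
Check on R: (196 − 96)/(227 − 96) = 0.7634 ✓

0.76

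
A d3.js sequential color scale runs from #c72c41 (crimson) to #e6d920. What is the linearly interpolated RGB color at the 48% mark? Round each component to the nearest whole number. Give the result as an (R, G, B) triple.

(214, 127, 49)

#c72c41 → (199, 44, 65); #e6d920 → (230, 217, 32).
48% corresponds to t = 0.48.
R = 199 + 0.48 × (230 − 199) = 199 + 0.48 × 31 = 213.88 → 214
G = 44 + 0.48 × (217 − 44) = 44 + 0.48 × 173 = 127.04 → 127
B = 65 + 0.48 × (32 − 65) = 65 + 0.48 × -33 = 49.16 → 49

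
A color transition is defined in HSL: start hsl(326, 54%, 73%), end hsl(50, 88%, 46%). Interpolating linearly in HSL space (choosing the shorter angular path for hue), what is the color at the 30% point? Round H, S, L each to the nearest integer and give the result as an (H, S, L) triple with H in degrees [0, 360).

(351, 64, 65)

Hue: 50 − 326 = -276°, but |-276| > 180 so the shorter arc goes the other way: Δh = -276 + 360 = 84°.
H = 326 + 0.3 × (84) = 351.2 → 351°
S = 54 + 0.3 × (88 − 54) = 64.2 → 64%
L = 73 + 0.3 × (46 − 73) = 64.9 → 65%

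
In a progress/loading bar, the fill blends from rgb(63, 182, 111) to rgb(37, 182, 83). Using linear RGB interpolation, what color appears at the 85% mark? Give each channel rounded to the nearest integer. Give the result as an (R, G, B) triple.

(41, 182, 87)

85% corresponds to t = 0.85.
R = 63 + 0.85 × (37 − 63) = 63 + 0.85 × -26 = 40.9 → 41
G = 182 + 0.85 × (182 − 182) = 182 + 0.85 × 0 = 182 → 182
B = 111 + 0.85 × (83 − 111) = 111 + 0.85 × -28 = 87.2 → 87
So the blended color is (41, 182, 87), about #29b657.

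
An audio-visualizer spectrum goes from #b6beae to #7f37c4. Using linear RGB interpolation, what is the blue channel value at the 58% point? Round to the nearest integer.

187

B₁ = 174 (from #b6beae), B₂ = 196 (from #7f37c4).
B = 174 + 0.58 × (196 − 174) = 186.76 → 187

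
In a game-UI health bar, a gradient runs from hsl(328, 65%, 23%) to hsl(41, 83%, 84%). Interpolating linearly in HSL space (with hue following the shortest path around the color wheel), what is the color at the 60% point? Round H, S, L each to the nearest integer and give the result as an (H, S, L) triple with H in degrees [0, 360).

(12, 76, 60)

Hue: 41 − 328 = -287°, but |-287| > 180 so the shorter arc goes the other way: Δh = -287 + 360 = 73°.
H = 328 + 0.6 × (73) = 371.8 → 372 → 372 mod 360 = 12°
S = 65 + 0.6 × (83 − 65) = 75.8 → 76%
L = 23 + 0.6 × (84 − 23) = 59.6 → 60%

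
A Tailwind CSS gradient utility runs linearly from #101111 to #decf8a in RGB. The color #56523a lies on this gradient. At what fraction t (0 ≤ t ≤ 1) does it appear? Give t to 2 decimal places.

Invert the lerp on the R channel (largest span, 206): t = (86 − 16) / (222 − 16) = 70/206 = 0.33981.
Check on G: (82 − 17)/(207 − 17) = 0.3421 ✓

0.34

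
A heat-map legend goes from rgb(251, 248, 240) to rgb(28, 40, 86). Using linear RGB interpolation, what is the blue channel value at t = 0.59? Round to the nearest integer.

B = 240 + 0.59 × (86 − 240) = 149.14 → 149

149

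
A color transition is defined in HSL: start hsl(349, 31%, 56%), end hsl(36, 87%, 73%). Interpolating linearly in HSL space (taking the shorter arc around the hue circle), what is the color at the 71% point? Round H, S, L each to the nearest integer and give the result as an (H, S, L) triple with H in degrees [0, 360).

(22, 71, 68)

Hue: 36 − 349 = -313°, but |-313| > 180 so the shorter arc goes the other way: Δh = -313 + 360 = 47°.
H = 349 + 0.71 × (47) = 382.37 → 382 → 382 mod 360 = 22°
S = 31 + 0.71 × (87 − 31) = 70.76 → 71%
L = 56 + 0.71 × (73 − 56) = 68.07 → 68%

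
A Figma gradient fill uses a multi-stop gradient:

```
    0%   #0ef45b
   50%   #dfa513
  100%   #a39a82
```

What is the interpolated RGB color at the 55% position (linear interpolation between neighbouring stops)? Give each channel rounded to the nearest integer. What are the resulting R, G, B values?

55% lies between the 50% and 100% stops, so the local fraction is t = (55 − 50)/(100 − 50) = 5/50 ≈ 0.1.
#dfa513 → (223, 165, 19); #a39a82 → (163, 154, 130).
R = 223 + 0.1 × (163 − 223) = 217 → 217
G = 165 + 0.1 × (154 − 165) = 163.9 → 164
B = 19 + 0.1 × (130 − 19) = 30.1 → 30

(217, 164, 30)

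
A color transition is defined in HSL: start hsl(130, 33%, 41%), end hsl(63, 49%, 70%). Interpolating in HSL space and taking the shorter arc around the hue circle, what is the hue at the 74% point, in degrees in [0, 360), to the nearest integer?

80

Hue arc: Δh = 63 − 130 = -67° (|Δh| ≤ 180, already the shorter path).
H = 130 + 0.74 × (-67) = 80.42 → 80°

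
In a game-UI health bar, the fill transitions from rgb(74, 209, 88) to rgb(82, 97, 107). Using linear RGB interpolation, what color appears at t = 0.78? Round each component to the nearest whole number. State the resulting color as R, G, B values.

(80, 122, 103)

R = 74 + 0.78 × (82 − 74) = 74 + 0.78 × 8 = 80.24 → 80
G = 209 + 0.78 × (97 − 209) = 209 + 0.78 × -112 = 121.64 → 122
B = 88 + 0.78 × (107 − 88) = 88 + 0.78 × 19 = 102.82 → 103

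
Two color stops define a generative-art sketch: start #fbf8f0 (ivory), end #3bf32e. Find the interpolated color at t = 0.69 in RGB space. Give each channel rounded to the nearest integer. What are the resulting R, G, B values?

#fbf8f0 → (251, 248, 240); #3bf32e → (59, 243, 46).
R = 251 + 0.69 × (59 − 251) = 251 + 0.69 × -192 = 118.52 → 119
G = 248 + 0.69 × (243 − 248) = 248 + 0.69 × -5 = 244.55 → 245
B = 240 + 0.69 × (46 − 240) = 240 + 0.69 × -194 = 106.14 → 106
So the blended color is (119, 245, 106), about #77f56a.

(119, 245, 106)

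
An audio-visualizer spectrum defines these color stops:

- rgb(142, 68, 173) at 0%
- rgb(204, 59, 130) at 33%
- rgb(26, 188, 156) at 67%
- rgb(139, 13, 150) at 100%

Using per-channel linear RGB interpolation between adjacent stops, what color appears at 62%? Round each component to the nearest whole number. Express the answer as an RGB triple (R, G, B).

(52, 169, 152)

62% lies between the 33% and 67% stops, so the local fraction is t = (62 − 33)/(67 − 33) = 29/34 ≈ 0.8529.
R = 204 + 0.8529 × (26 − 204) = 52.184 → 52
G = 59 + 0.8529 × (188 − 59) = 169.024 → 169
B = 130 + 0.8529 × (156 − 130) = 152.175 → 152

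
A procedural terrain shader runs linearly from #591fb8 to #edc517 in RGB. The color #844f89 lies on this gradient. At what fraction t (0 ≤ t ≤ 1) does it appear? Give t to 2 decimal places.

0.29

Invert the lerp on the G channel (largest span, 166): t = (79 − 31) / (197 − 31) = 48/166 = 0.28916.
Check on R: (132 − 89)/(237 − 89) = 0.2905 ✓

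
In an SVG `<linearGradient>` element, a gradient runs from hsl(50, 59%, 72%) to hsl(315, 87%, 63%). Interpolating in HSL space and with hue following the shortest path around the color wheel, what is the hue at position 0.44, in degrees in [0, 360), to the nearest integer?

Hue: 315 − 50 = 265°, but |265| > 180 so the shorter arc goes the other way: Δh = 265 − 360 = -95°.
H = 50 + 0.44 × (-95) = 8.2 → 8°

8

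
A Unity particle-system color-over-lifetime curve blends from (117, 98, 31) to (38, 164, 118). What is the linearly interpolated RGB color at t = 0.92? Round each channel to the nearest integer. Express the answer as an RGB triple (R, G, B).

(44, 159, 111)

R = 117 + 0.92 × (38 − 117) = 117 + 0.92 × -79 = 44.32 → 44
G = 98 + 0.92 × (164 − 98) = 98 + 0.92 × 66 = 158.72 → 159
B = 31 + 0.92 × (118 − 31) = 31 + 0.92 × 87 = 111.04 → 111
So the blended color is (44, 159, 111), about #2c9f6f.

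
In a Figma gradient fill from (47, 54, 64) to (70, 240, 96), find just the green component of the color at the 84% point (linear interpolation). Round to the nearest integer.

210

G = 54 + 0.84 × (240 − 54) = 210.24 → 210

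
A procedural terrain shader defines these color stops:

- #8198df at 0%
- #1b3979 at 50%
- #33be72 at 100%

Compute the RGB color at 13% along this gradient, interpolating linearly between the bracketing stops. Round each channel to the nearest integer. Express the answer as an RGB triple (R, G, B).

(102, 127, 196)

13% lies between the 0% and 50% stops, so the local fraction is t = (13 − 0)/(50 − 0) = 13/50 ≈ 0.26.
#8198df → (129, 152, 223); #1b3979 → (27, 57, 121).
R = 129 + 0.26 × (27 − 129) = 102.48 → 102
G = 152 + 0.26 × (57 − 152) = 127.3 → 127
B = 223 + 0.26 × (121 − 223) = 196.48 → 196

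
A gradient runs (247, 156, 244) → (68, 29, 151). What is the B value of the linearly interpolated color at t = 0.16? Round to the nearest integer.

229

B = 244 + 0.16 × (151 − 244) = 229.12 → 229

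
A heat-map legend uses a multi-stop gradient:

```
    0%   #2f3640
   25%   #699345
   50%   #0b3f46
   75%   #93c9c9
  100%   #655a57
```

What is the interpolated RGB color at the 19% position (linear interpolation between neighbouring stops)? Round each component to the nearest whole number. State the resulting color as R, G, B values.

(91, 125, 68)

19% lies between the 0% and 25% stops, so the local fraction is t = (19 − 0)/(25 − 0) = 19/25 ≈ 0.76.
#2f3640 → (47, 54, 64); #699345 → (105, 147, 69).
R = 47 + 0.76 × (105 − 47) = 91.08 → 91
G = 54 + 0.76 × (147 − 54) = 124.68 → 125
B = 64 + 0.76 × (69 − 64) = 67.8 → 68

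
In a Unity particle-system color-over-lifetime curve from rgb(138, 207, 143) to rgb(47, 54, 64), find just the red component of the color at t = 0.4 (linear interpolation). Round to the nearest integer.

102

R = 138 + 0.4 × (47 − 138) = 101.6 → 102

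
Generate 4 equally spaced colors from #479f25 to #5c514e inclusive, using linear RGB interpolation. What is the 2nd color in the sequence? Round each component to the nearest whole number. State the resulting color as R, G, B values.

With 4 swatches and endpoints inclusive, swatch 2 sits at t = (2 − 1)/(4 − 1) = 1/3 ≈ 0.3333.
#479f25 → (71, 159, 37); #5c514e → (92, 81, 78).
R = 71 + 0.3333 × (92 − 71) = 77.999 → 78
G = 159 + 0.3333 × (81 − 159) = 133.003 → 133
B = 37 + 0.3333 × (78 − 37) = 50.665 → 51

(78, 133, 51)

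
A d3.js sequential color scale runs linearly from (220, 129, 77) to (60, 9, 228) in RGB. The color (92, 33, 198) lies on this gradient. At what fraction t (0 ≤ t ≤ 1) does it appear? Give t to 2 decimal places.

0.80

Invert the lerp on the R channel (largest span, 160): t = (92 − 220) / (60 − 220) = -128/-160 = 0.8.
Check on G: (33 − 129)/(9 − 129) = 0.8 ✓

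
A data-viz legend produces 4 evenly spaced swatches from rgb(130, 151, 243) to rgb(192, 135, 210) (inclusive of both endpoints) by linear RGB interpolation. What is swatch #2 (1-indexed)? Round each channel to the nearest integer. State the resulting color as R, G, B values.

With 4 swatches and endpoints inclusive, swatch 2 sits at t = (2 − 1)/(4 − 1) = 1/3 ≈ 0.3333.
R = 130 + 0.3333 × (192 − 130) = 150.665 → 151
G = 151 + 0.3333 × (135 − 151) = 145.667 → 146
B = 243 + 0.3333 × (210 − 243) = 232.001 → 232

(151, 146, 232)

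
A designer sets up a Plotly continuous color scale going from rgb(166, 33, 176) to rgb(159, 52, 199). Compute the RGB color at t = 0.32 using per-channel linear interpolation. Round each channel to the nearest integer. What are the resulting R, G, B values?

R = 166 + 0.32 × (159 − 166) = 166 + 0.32 × -7 = 163.76 → 164
G = 33 + 0.32 × (52 − 33) = 33 + 0.32 × 19 = 39.08 → 39
B = 176 + 0.32 × (199 − 176) = 176 + 0.32 × 23 = 183.36 → 183
So the blended color is (164, 39, 183), about #a427b7.

(164, 39, 183)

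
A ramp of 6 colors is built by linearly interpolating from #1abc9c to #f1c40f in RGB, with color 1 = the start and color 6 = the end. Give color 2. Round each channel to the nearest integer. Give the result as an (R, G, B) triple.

(69, 190, 128)

With 6 swatches and endpoints inclusive, swatch 2 sits at t = (2 − 1)/(6 − 1) = 1/5 ≈ 0.2.
#1abc9c → (26, 188, 156); #f1c40f → (241, 196, 15).
R = 26 + 0.2 × (241 − 26) = 69 → 69
G = 188 + 0.2 × (196 − 188) = 189.6 → 190
B = 156 + 0.2 × (15 − 156) = 127.8 → 128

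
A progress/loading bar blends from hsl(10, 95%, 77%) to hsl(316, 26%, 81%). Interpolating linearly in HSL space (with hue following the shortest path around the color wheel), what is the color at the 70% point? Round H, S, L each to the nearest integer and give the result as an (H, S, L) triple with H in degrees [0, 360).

Hue: 316 − 10 = 306°, but |306| > 180 so the shorter arc goes the other way: Δh = 306 − 360 = -54°.
H = 10 + 0.7 × (-54) = -27.8 → -28 → -28 mod 360 = 332°
S = 95 + 0.7 × (26 − 95) = 46.7 → 47%
L = 77 + 0.7 × (81 − 77) = 79.8 → 80%

(332, 47, 80)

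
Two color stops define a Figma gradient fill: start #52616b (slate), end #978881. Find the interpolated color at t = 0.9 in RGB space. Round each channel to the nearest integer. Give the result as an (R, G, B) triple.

(144, 132, 127)

#52616b → (82, 97, 107); #978881 → (151, 136, 129).
R = 82 + 0.9 × (151 − 82) = 82 + 0.9 × 69 = 144.1 → 144
G = 97 + 0.9 × (136 − 97) = 97 + 0.9 × 39 = 132.1 → 132
B = 107 + 0.9 × (129 − 107) = 107 + 0.9 × 22 = 126.8 → 127
So the blended color is (144, 132, 127), about #90847f.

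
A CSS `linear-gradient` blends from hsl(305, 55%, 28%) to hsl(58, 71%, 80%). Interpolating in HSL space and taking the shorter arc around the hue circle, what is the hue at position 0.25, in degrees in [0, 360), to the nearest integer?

333

Hue: 58 − 305 = -247°, but |-247| > 180 so the shorter arc goes the other way: Δh = -247 + 360 = 113°.
H = 305 + 0.25 × (113) = 333.25 → 333°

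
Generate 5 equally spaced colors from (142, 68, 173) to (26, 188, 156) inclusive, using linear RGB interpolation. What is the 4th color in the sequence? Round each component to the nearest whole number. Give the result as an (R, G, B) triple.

(55, 158, 160)

With 5 swatches and endpoints inclusive, swatch 4 sits at t = (4 − 1)/(5 − 1) = 3/4 ≈ 0.75.
R = 142 + 0.75 × (26 − 142) = 55 → 55
G = 68 + 0.75 × (188 − 68) = 158 → 158
B = 173 + 0.75 × (156 − 173) = 160.25 → 160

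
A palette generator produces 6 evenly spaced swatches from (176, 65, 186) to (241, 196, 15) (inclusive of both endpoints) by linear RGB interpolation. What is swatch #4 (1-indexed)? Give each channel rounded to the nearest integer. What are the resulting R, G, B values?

With 6 swatches and endpoints inclusive, swatch 4 sits at t = (4 − 1)/(6 − 1) = 3/5 ≈ 0.6.
R = 176 + 0.6 × (241 − 176) = 215 → 215
G = 65 + 0.6 × (196 − 65) = 143.6 → 144
B = 186 + 0.6 × (15 − 186) = 83.4 → 83

(215, 144, 83)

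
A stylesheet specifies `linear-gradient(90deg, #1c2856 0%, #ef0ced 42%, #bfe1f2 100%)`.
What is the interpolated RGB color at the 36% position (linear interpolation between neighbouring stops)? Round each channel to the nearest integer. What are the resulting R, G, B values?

(209, 16, 215)

36% lies between the 0% and 42% stops, so the local fraction is t = (36 − 0)/(42 − 0) = 36/42 ≈ 0.8571.
#1c2856 → (28, 40, 86); #ef0ced → (239, 12, 237).
R = 28 + 0.8571 × (239 − 28) = 208.848 → 209
G = 40 + 0.8571 × (12 − 40) = 16.001 → 16
B = 86 + 0.8571 × (237 − 86) = 215.422 → 215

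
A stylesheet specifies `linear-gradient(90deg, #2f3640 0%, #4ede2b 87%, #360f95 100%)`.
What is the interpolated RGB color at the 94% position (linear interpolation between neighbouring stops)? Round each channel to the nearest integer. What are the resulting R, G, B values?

94% lies between the 87% and 100% stops, so the local fraction is t = (94 − 87)/(100 − 87) = 7/13 ≈ 0.5385.
#4ede2b → (78, 222, 43); #360f95 → (54, 15, 149).
R = 78 + 0.5385 × (54 − 78) = 65.076 → 65
G = 222 + 0.5385 × (15 − 222) = 110.531 → 111
B = 43 + 0.5385 × (149 − 43) = 100.081 → 100

(65, 111, 100)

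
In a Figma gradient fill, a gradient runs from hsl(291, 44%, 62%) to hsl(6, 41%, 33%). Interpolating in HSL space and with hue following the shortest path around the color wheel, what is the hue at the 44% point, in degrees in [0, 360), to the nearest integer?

324

Hue: 6 − 291 = -285°, but |-285| > 180 so the shorter arc goes the other way: Δh = -285 + 360 = 75°.
H = 291 + 0.44 × (75) = 324 → 324°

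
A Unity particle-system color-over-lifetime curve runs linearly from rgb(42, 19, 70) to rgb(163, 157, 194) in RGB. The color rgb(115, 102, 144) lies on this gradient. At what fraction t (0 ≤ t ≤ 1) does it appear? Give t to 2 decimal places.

Invert the lerp on the G channel (largest span, 138): t = (102 − 19) / (157 − 19) = 83/138 = 0.60145.
Check on R: (115 − 42)/(163 − 42) = 0.6033 ✓

0.60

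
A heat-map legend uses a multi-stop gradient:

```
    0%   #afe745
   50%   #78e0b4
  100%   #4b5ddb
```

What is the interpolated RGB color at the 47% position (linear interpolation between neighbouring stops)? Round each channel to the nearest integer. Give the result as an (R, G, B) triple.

47% lies between the 0% and 50% stops, so the local fraction is t = (47 − 0)/(50 − 0) = 47/50 ≈ 0.94.
#afe745 → (175, 231, 69); #78e0b4 → (120, 224, 180).
R = 175 + 0.94 × (120 − 175) = 123.3 → 123
G = 231 + 0.94 × (224 − 231) = 224.42 → 224
B = 69 + 0.94 × (180 − 69) = 173.34 → 173

(123, 224, 173)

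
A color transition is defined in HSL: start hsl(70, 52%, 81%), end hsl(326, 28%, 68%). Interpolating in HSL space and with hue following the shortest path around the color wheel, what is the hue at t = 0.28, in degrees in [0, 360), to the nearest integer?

Hue: 326 − 70 = 256°, but |256| > 180 so the shorter arc goes the other way: Δh = 256 − 360 = -104°.
H = 70 + 0.28 × (-104) = 40.88 → 41°

41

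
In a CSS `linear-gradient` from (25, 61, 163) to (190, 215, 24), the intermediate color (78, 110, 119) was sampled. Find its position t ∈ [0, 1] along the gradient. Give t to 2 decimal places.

Invert the lerp on the R channel (largest span, 165): t = (78 − 25) / (190 − 25) = 53/165 = 0.32121.
Check on G: (110 − 61)/(215 − 61) = 0.3182 ✓

0.32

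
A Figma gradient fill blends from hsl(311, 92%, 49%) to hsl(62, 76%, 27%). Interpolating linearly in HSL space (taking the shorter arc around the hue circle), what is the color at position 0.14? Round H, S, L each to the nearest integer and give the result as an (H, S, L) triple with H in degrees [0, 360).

(327, 90, 46)

Hue: 62 − 311 = -249°, but |-249| > 180 so the shorter arc goes the other way: Δh = -249 + 360 = 111°.
H = 311 + 0.14 × (111) = 326.54 → 327°
S = 92 + 0.14 × (76 − 92) = 89.76 → 90%
L = 49 + 0.14 × (27 − 49) = 45.92 → 46%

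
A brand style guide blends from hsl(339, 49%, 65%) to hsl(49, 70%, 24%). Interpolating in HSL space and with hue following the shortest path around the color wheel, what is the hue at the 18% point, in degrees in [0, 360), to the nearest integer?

Hue: 49 − 339 = -290°, but |-290| > 180 so the shorter arc goes the other way: Δh = -290 + 360 = 70°.
H = 339 + 0.18 × (70) = 351.6 → 352°

352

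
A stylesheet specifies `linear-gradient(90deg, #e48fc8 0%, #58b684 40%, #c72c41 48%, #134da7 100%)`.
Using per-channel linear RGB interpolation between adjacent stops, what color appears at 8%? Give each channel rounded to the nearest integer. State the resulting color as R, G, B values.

8% lies between the 0% and 40% stops, so the local fraction is t = (8 − 0)/(40 − 0) = 8/40 ≈ 0.2.
#e48fc8 → (228, 143, 200); #58b684 → (88, 182, 132).
R = 228 + 0.2 × (88 − 228) = 200 → 200
G = 143 + 0.2 × (182 − 143) = 150.8 → 151
B = 200 + 0.2 × (132 − 200) = 186.4 → 186

(200, 151, 186)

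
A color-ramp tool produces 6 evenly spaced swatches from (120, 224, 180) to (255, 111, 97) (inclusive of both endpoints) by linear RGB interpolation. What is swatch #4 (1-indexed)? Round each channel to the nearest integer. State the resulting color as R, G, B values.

With 6 swatches and endpoints inclusive, swatch 4 sits at t = (4 − 1)/(6 − 1) = 3/5 ≈ 0.6.
R = 120 + 0.6 × (255 − 120) = 201 → 201
G = 224 + 0.6 × (111 − 224) = 156.2 → 156
B = 180 + 0.6 × (97 − 180) = 130.2 → 130

(201, 156, 130)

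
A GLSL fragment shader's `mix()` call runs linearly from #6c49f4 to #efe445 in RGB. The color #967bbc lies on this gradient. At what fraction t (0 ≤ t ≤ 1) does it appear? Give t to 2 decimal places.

0.32

Invert the lerp on the B channel (largest span, 175): t = (188 − 244) / (69 − 244) = -56/-175 = 0.32.
Check on R: (150 − 108)/(239 − 108) = 0.3206 ✓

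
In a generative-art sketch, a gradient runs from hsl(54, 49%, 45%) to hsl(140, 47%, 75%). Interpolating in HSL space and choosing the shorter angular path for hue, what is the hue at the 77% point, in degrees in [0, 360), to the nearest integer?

Hue arc: Δh = 140 − 54 = 86° (|Δh| ≤ 180, already the shorter path).
H = 54 + 0.77 × (86) = 120.22 → 120°

120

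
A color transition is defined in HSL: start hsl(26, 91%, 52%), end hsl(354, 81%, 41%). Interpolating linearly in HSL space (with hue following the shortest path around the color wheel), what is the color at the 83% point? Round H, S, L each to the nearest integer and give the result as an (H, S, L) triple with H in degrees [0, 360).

(359, 83, 43)

Hue: 354 − 26 = 328°, but |328| > 180 so the shorter arc goes the other way: Δh = 328 − 360 = -32°.
H = 26 + 0.83 × (-32) = -0.56 → -1 → -1 mod 360 = 359°
S = 91 + 0.83 × (81 − 91) = 82.7 → 83%
L = 52 + 0.83 × (41 − 52) = 42.87 → 43%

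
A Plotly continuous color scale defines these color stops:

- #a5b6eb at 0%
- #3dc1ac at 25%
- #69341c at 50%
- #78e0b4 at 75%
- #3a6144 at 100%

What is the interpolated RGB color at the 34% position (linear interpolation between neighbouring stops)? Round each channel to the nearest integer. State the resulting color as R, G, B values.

34% lies between the 25% and 50% stops, so the local fraction is t = (34 − 25)/(50 − 25) = 9/25 ≈ 0.36.
#3dc1ac → (61, 193, 172); #69341c → (105, 52, 28).
R = 61 + 0.36 × (105 − 61) = 76.84 → 77
G = 193 + 0.36 × (52 − 193) = 142.24 → 142
B = 172 + 0.36 × (28 − 172) = 120.16 → 120

(77, 142, 120)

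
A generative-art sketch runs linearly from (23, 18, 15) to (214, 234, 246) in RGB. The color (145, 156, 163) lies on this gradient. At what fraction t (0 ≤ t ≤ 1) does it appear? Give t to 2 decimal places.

0.64

Invert the lerp on the B channel (largest span, 231): t = (163 − 15) / (246 − 15) = 148/231 = 0.64069.
Check on R: (145 − 23)/(214 − 23) = 0.6387 ✓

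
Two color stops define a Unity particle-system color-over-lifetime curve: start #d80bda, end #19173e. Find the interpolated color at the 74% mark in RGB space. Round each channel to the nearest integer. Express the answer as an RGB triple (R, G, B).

(75, 20, 103)

#d80bda → (216, 11, 218); #19173e → (25, 23, 62).
74% corresponds to t = 0.74.
R = 216 + 0.74 × (25 − 216) = 216 + 0.74 × -191 = 74.66 → 75
G = 11 + 0.74 × (23 − 11) = 11 + 0.74 × 12 = 19.88 → 20
B = 218 + 0.74 × (62 − 218) = 218 + 0.74 × -156 = 102.56 → 103
So the blended color is (75, 20, 103), about #4b1467.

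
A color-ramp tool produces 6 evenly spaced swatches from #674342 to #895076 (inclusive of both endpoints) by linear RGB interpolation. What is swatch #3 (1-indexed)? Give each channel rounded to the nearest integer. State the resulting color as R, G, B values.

With 6 swatches and endpoints inclusive, swatch 3 sits at t = (3 − 1)/(6 − 1) = 2/5 ≈ 0.4.
#674342 → (103, 67, 66); #895076 → (137, 80, 118).
R = 103 + 0.4 × (137 − 103) = 116.6 → 117
G = 67 + 0.4 × (80 − 67) = 72.2 → 72
B = 66 + 0.4 × (118 − 66) = 86.8 → 87

(117, 72, 87)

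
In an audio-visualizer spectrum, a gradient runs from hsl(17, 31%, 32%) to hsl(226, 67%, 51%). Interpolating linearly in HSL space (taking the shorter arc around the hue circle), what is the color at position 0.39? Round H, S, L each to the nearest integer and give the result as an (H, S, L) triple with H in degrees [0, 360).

(318, 45, 39)

Hue: 226 − 17 = 209°, but |209| > 180 so the shorter arc goes the other way: Δh = 209 − 360 = -151°.
H = 17 + 0.39 × (-151) = -41.89 → -42 → -42 mod 360 = 318°
S = 31 + 0.39 × (67 − 31) = 45.04 → 45%
L = 32 + 0.39 × (51 − 32) = 39.41 → 39%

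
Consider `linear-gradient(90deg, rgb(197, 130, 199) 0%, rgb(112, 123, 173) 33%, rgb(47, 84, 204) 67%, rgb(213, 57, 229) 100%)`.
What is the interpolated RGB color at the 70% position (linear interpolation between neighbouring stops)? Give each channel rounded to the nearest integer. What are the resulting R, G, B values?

(62, 82, 206)

70% lies between the 67% and 100% stops, so the local fraction is t = (70 − 67)/(100 − 67) = 3/33 ≈ 0.0909.
R = 47 + 0.0909 × (213 − 47) = 62.089 → 62
G = 84 + 0.0909 × (57 − 84) = 81.546 → 82
B = 204 + 0.0909 × (229 − 204) = 206.273 → 206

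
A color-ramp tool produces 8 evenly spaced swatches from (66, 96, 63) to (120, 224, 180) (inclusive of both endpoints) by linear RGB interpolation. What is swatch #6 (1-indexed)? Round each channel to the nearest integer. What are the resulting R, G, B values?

(105, 187, 147)

With 8 swatches and endpoints inclusive, swatch 6 sits at t = (6 − 1)/(8 − 1) = 5/7 ≈ 0.7143.
R = 66 + 0.7143 × (120 − 66) = 104.572 → 105
G = 96 + 0.7143 × (224 − 96) = 187.43 → 187
B = 63 + 0.7143 × (180 − 63) = 146.573 → 147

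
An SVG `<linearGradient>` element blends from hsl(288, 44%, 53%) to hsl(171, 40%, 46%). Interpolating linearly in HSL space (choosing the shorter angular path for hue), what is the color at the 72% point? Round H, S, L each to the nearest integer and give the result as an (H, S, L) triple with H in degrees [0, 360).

Hue arc: Δh = 171 − 288 = -117° (|Δh| ≤ 180, already the shorter path).
H = 288 + 0.72 × (-117) = 203.76 → 204°
S = 44 + 0.72 × (40 − 44) = 41.12 → 41%
L = 53 + 0.72 × (46 − 53) = 47.96 → 48%

(204, 41, 48)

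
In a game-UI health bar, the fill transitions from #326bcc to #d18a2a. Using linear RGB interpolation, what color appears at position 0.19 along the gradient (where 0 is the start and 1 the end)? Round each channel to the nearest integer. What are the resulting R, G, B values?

#326bcc → (50, 107, 204); #d18a2a → (209, 138, 42).
R = 50 + 0.19 × (209 − 50) = 50 + 0.19 × 159 = 80.21 → 80
G = 107 + 0.19 × (138 − 107) = 107 + 0.19 × 31 = 112.89 → 113
B = 204 + 0.19 × (42 − 204) = 204 + 0.19 × -162 = 173.22 → 173

(80, 113, 173)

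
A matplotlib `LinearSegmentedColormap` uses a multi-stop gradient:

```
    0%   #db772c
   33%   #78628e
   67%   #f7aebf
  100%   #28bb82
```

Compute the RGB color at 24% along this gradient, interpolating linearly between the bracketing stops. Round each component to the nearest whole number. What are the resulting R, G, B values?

24% lies between the 0% and 33% stops, so the local fraction is t = (24 − 0)/(33 − 0) = 24/33 ≈ 0.7273.
#db772c → (219, 119, 44); #78628e → (120, 98, 142).
R = 219 + 0.7273 × (120 − 219) = 146.997 → 147
G = 119 + 0.7273 × (98 − 119) = 103.727 → 104
B = 44 + 0.7273 × (142 − 44) = 115.275 → 115

(147, 104, 115)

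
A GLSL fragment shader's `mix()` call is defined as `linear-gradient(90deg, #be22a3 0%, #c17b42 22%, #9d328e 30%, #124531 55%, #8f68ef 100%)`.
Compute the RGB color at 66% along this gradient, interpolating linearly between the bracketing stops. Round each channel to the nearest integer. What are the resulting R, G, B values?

(49, 78, 95)

66% lies between the 55% and 100% stops, so the local fraction is t = (66 − 55)/(100 − 55) = 11/45 ≈ 0.2444.
#124531 → (18, 69, 49); #8f68ef → (143, 104, 239).
R = 18 + 0.2444 × (143 − 18) = 48.55 → 49
G = 69 + 0.2444 × (104 − 69) = 77.554 → 78
B = 49 + 0.2444 × (239 − 49) = 95.436 → 95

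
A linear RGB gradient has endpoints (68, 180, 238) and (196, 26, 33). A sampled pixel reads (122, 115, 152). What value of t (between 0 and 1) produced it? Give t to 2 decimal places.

Invert the lerp on the B channel (largest span, 205): t = (152 − 238) / (33 − 238) = -86/-205 = 0.41951.
Check on R: (122 − 68)/(196 − 68) = 0.4219 ✓

0.42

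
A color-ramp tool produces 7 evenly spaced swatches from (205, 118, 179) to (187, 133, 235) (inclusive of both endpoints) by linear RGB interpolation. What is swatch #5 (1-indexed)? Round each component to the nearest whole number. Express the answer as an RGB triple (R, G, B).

(193, 128, 216)

With 7 swatches and endpoints inclusive, swatch 5 sits at t = (5 − 1)/(7 − 1) = 4/6 ≈ 0.6667.
R = 205 + 0.6667 × (187 − 205) = 192.999 → 193
G = 118 + 0.6667 × (133 − 118) = 128 → 128
B = 179 + 0.6667 × (235 − 179) = 216.335 → 216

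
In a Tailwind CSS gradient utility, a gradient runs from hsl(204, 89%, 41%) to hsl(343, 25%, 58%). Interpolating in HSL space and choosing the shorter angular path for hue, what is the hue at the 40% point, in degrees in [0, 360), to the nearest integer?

Hue arc: Δh = 343 − 204 = 139° (|Δh| ≤ 180, already the shorter path).
H = 204 + 0.4 × (139) = 259.6 → 260°

260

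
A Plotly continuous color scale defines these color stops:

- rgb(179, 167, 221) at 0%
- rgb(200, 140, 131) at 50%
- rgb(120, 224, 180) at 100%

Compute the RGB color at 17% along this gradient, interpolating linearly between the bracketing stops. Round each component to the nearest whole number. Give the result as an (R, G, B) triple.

17% lies between the 0% and 50% stops, so the local fraction is t = (17 − 0)/(50 − 0) = 17/50 ≈ 0.34.
R = 179 + 0.34 × (200 − 179) = 186.14 → 186
G = 167 + 0.34 × (140 − 167) = 157.82 → 158
B = 221 + 0.34 × (131 − 221) = 190.4 → 190

(186, 158, 190)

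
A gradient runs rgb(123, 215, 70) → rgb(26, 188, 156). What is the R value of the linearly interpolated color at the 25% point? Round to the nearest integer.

99

R = 123 + 0.25 × (26 − 123) = 98.75 → 99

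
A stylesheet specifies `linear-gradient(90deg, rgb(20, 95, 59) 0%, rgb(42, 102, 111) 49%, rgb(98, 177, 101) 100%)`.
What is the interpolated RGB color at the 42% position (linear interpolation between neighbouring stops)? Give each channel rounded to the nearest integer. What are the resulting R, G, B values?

(39, 101, 104)

42% lies between the 0% and 49% stops, so the local fraction is t = (42 − 0)/(49 − 0) = 42/49 ≈ 0.8571.
R = 20 + 0.8571 × (42 − 20) = 38.856 → 39
G = 95 + 0.8571 × (102 − 95) = 101 → 101
B = 59 + 0.8571 × (111 − 59) = 103.569 → 104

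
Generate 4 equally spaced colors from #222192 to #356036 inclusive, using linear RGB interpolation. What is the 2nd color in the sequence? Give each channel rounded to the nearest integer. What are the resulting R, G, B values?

(40, 54, 115)

With 4 swatches and endpoints inclusive, swatch 2 sits at t = (2 − 1)/(4 − 1) = 1/3 ≈ 0.3333.
#222192 → (34, 33, 146); #356036 → (53, 96, 54).
R = 34 + 0.3333 × (53 − 34) = 40.333 → 40
G = 33 + 0.3333 × (96 − 33) = 53.998 → 54
B = 146 + 0.3333 × (54 − 146) = 115.336 → 115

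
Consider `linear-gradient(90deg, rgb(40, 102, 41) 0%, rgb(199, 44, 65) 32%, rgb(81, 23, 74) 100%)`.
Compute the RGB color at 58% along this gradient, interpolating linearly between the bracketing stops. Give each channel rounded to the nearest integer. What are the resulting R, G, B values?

(154, 36, 68)

58% lies between the 32% and 100% stops, so the local fraction is t = (58 − 32)/(100 − 32) = 26/68 ≈ 0.3824.
R = 199 + 0.3824 × (81 − 199) = 153.877 → 154
G = 44 + 0.3824 × (23 − 44) = 35.97 → 36
B = 65 + 0.3824 × (74 − 65) = 68.442 → 68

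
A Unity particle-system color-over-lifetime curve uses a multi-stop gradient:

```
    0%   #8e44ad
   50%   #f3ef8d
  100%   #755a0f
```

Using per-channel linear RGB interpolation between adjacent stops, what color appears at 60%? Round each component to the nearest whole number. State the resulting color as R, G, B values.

(218, 209, 116)

60% lies between the 50% and 100% stops, so the local fraction is t = (60 − 50)/(100 − 50) = 10/50 ≈ 0.2.
#f3ef8d → (243, 239, 141); #755a0f → (117, 90, 15).
R = 243 + 0.2 × (117 − 243) = 217.8 → 218
G = 239 + 0.2 × (90 − 239) = 209.2 → 209
B = 141 + 0.2 × (15 − 141) = 115.8 → 116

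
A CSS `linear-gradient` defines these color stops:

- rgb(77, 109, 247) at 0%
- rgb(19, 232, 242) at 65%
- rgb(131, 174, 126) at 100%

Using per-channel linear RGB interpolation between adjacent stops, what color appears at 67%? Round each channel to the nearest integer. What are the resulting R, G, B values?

67% lies between the 65% and 100% stops, so the local fraction is t = (67 − 65)/(100 − 65) = 2/35 ≈ 0.0571.
R = 19 + 0.0571 × (131 − 19) = 25.395 → 25
G = 232 + 0.0571 × (174 − 232) = 228.688 → 229
B = 242 + 0.0571 × (126 − 242) = 235.376 → 235

(25, 229, 235)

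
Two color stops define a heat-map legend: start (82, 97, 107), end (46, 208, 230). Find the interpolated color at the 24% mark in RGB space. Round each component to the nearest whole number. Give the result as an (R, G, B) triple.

24% corresponds to t = 0.24.
R = 82 + 0.24 × (46 − 82) = 82 + 0.24 × -36 = 73.36 → 73
G = 97 + 0.24 × (208 − 97) = 97 + 0.24 × 111 = 123.64 → 124
B = 107 + 0.24 × (230 − 107) = 107 + 0.24 × 123 = 136.52 → 137

(73, 124, 137)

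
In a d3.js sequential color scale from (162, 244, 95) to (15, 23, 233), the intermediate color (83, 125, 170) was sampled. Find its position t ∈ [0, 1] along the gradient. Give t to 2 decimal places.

Invert the lerp on the G channel (largest span, 221): t = (125 − 244) / (23 − 244) = -119/-221 = 0.53846.
Check on R: (83 − 162)/(15 − 162) = 0.5374 ✓

0.54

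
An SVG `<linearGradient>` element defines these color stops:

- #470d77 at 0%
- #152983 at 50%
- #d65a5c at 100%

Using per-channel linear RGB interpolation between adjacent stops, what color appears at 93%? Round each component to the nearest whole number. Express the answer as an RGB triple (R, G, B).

93% lies between the 50% and 100% stops, so the local fraction is t = (93 − 50)/(100 − 50) = 43/50 ≈ 0.86.
#152983 → (21, 41, 131); #d65a5c → (214, 90, 92).
R = 21 + 0.86 × (214 − 21) = 186.98 → 187
G = 41 + 0.86 × (90 − 41) = 83.14 → 83
B = 131 + 0.86 × (92 − 131) = 97.46 → 97

(187, 83, 97)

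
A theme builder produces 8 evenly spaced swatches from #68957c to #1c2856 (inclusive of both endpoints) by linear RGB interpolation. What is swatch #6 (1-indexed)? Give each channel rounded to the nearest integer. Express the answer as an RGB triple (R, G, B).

(50, 71, 97)

With 8 swatches and endpoints inclusive, swatch 6 sits at t = (6 − 1)/(8 − 1) = 5/7 ≈ 0.7143.
#68957c → (104, 149, 124); #1c2856 → (28, 40, 86).
R = 104 + 0.7143 × (28 − 104) = 49.713 → 50
G = 149 + 0.7143 × (40 − 149) = 71.141 → 71
B = 124 + 0.7143 × (86 − 124) = 96.857 → 97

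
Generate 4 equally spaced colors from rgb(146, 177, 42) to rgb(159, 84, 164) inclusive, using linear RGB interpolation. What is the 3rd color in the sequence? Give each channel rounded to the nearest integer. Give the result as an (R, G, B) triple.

(155, 115, 123)

With 4 swatches and endpoints inclusive, swatch 3 sits at t = (3 − 1)/(4 − 1) = 2/3 ≈ 0.6667.
R = 146 + 0.6667 × (159 − 146) = 154.667 → 155
G = 177 + 0.6667 × (84 − 177) = 114.997 → 115
B = 42 + 0.6667 × (164 − 42) = 123.337 → 123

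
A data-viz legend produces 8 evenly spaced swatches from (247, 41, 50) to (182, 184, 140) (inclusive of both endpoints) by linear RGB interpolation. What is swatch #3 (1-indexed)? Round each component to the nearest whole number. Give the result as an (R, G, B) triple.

(228, 82, 76)

With 8 swatches and endpoints inclusive, swatch 3 sits at t = (3 − 1)/(8 − 1) = 2/7 ≈ 0.2857.
R = 247 + 0.2857 × (182 − 247) = 228.429 → 228
G = 41 + 0.2857 × (184 − 41) = 81.855 → 82
B = 50 + 0.2857 × (140 − 50) = 75.713 → 76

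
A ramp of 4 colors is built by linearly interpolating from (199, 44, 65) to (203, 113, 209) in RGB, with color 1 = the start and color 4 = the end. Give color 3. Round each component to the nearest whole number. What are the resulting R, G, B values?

With 4 swatches and endpoints inclusive, swatch 3 sits at t = (3 − 1)/(4 − 1) = 2/3 ≈ 0.6667.
R = 199 + 0.6667 × (203 − 199) = 201.667 → 202
G = 44 + 0.6667 × (113 − 44) = 90.002 → 90
B = 65 + 0.6667 × (209 − 65) = 161.005 → 161

(202, 90, 161)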